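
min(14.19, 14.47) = 14.19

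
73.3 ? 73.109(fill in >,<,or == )>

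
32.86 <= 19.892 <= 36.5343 False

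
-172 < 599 True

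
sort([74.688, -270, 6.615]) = [-270, 6.615, 74.688]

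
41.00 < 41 False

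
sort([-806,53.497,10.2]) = [-806,10.2,53.497]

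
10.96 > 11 False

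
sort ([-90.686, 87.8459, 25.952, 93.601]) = [-90.686, 25.952, 87.8459, 93.601]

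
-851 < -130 True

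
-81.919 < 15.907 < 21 True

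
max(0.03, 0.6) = 0.6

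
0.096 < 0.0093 False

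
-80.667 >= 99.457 False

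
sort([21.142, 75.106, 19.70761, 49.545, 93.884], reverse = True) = [93.884, 75.106, 49.545, 21.142, 19.70761]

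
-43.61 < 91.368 True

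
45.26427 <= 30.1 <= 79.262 False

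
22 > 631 False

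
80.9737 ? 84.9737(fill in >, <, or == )<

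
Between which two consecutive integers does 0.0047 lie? 0 and 1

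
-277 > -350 True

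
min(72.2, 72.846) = 72.2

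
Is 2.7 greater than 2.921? No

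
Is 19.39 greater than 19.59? No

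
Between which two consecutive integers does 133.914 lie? 133 and 134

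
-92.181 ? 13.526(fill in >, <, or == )<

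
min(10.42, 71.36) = 10.42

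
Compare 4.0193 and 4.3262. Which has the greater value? 4.3262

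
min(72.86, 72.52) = 72.52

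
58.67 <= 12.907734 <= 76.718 False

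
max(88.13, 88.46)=88.46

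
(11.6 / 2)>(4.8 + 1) False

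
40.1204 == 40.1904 False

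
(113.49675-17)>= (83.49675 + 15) False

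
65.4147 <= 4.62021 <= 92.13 False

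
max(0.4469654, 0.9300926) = 0.9300926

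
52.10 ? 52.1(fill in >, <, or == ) ==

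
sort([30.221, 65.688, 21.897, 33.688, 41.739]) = [21.897, 30.221, 33.688, 41.739, 65.688]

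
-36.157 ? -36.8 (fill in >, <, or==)>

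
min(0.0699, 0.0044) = 0.0044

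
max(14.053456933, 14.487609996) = 14.487609996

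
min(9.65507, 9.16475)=9.16475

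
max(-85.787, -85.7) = -85.7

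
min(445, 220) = 220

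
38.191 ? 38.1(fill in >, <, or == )>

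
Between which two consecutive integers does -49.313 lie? -50 and -49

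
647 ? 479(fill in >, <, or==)>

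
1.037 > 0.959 True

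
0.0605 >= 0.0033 True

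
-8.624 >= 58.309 False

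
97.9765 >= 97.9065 True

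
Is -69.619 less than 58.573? Yes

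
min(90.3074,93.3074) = 90.3074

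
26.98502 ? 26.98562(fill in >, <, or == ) <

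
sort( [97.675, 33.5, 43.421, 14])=[14, 33.5, 43.421, 97.675]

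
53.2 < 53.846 True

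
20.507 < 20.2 False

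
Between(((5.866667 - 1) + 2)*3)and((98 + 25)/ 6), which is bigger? (((5.866667 - 1) + 2)*3)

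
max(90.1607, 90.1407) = 90.1607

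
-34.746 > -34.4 False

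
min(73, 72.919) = 72.919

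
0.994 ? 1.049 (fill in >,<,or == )<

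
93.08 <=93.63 True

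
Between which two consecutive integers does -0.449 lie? -1 and 0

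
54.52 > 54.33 True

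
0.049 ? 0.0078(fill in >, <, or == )>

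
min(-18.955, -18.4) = -18.955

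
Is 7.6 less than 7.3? No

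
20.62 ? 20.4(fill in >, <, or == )>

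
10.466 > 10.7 False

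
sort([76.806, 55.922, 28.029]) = [28.029, 55.922, 76.806]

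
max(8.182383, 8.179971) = 8.182383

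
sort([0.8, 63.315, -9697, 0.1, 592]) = [-9697, 0.1, 0.8, 63.315, 592]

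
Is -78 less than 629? Yes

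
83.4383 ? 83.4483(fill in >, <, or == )<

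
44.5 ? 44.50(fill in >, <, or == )==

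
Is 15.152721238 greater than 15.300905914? No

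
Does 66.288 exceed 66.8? No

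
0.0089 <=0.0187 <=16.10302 True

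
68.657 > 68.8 False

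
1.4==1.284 False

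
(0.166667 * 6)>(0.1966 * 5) True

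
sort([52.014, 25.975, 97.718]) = [25.975, 52.014, 97.718]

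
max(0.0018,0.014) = 0.014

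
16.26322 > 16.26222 True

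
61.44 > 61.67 False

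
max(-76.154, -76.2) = -76.154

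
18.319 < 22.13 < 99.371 True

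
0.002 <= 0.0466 True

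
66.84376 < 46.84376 False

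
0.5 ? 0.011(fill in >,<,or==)>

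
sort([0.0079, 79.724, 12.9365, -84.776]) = [-84.776, 0.0079, 12.9365, 79.724]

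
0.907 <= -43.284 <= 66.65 False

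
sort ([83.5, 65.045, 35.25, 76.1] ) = [35.25, 65.045, 76.1, 83.5]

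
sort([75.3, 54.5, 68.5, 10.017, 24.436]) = [10.017, 24.436, 54.5, 68.5, 75.3]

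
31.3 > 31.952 False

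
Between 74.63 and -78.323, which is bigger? 74.63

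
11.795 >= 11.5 True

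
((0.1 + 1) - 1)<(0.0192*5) False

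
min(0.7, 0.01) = 0.01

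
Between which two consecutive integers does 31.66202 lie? 31 and 32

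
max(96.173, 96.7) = 96.7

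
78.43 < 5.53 False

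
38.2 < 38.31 True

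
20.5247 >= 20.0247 True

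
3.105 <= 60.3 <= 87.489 True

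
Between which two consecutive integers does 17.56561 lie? 17 and 18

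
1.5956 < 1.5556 False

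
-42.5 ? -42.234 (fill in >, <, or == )<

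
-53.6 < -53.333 True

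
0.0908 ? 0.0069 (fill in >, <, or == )>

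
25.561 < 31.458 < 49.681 True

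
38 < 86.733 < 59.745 False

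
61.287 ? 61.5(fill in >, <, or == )<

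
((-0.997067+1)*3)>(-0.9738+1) False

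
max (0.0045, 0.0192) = 0.0192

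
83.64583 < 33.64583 False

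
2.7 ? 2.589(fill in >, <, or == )>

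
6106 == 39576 False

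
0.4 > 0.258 True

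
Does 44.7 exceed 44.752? No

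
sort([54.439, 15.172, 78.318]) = [15.172, 54.439, 78.318]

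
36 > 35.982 True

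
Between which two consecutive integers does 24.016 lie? 24 and 25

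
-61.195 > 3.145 False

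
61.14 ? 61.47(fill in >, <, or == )<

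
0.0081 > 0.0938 False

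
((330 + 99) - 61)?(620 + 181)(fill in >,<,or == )<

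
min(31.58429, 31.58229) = 31.58229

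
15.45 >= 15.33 True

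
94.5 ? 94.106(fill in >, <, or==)>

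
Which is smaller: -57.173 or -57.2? -57.2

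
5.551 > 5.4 True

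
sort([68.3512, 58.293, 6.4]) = [6.4, 58.293, 68.3512]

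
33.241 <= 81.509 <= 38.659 False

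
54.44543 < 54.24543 False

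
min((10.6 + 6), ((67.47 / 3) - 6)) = 16.49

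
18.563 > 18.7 False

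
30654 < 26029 False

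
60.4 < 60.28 False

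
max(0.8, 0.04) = 0.8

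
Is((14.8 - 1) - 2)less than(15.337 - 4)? No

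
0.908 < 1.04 True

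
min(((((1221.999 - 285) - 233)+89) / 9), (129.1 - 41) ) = 88.1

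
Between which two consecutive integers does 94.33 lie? 94 and 95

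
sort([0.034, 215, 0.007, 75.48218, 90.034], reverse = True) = [215, 90.034, 75.48218, 0.034, 0.007]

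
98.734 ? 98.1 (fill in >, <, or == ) >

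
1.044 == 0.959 False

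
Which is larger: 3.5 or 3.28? 3.5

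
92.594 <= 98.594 True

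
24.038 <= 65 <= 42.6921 False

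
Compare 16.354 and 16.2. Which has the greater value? 16.354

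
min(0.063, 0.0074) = 0.0074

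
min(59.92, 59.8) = 59.8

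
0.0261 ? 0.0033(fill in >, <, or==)>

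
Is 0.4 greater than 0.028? Yes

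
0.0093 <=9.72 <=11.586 True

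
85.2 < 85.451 True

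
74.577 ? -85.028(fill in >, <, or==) >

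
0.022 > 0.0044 True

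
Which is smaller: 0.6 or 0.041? 0.041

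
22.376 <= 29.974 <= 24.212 False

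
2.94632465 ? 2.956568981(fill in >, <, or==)<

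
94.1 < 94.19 True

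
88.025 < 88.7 True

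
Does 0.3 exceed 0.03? Yes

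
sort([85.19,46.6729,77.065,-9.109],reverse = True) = [85.19,77.065,46.6729,-9.109]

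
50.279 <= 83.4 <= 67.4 False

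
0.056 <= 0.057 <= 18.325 True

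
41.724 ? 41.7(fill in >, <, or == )>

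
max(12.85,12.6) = 12.85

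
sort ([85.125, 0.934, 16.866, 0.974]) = [0.934, 0.974, 16.866, 85.125]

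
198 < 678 True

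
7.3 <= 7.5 True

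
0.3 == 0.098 False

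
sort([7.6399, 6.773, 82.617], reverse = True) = [82.617, 7.6399, 6.773]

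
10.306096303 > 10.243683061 True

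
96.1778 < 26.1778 False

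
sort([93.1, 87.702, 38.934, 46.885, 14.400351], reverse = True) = [93.1, 87.702, 46.885, 38.934, 14.400351]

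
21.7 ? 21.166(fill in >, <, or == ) >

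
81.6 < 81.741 True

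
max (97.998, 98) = 98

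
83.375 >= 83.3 True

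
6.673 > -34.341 True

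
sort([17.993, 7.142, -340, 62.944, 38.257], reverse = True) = [62.944, 38.257, 17.993, 7.142, -340]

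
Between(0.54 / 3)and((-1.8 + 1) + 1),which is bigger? ((-1.8 + 1) + 1)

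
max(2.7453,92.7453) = 92.7453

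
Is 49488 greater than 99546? No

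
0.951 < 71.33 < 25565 True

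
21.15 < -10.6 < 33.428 False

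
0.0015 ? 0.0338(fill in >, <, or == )<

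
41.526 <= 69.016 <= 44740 True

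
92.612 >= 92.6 True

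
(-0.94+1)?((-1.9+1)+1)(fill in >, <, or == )<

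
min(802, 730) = 730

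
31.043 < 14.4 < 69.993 False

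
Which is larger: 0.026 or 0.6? 0.6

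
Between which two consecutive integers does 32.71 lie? 32 and 33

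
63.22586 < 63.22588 True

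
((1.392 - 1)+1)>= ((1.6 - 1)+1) False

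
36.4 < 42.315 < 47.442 True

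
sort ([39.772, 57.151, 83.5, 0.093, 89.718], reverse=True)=[89.718, 83.5, 57.151, 39.772, 0.093]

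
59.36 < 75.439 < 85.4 True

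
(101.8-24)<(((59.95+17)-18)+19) True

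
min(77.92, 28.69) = 28.69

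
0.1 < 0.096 False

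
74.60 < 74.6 False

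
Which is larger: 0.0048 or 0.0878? 0.0878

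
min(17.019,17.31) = 17.019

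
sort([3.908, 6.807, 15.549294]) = [3.908, 6.807, 15.549294]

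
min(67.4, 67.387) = 67.387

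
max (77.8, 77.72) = 77.8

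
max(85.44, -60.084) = 85.44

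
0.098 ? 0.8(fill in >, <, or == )<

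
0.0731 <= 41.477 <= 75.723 True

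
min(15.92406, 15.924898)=15.92406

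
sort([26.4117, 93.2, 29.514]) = [26.4117, 29.514, 93.2]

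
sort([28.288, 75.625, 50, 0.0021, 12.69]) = [0.0021, 12.69, 28.288, 50, 75.625]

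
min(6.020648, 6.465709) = 6.020648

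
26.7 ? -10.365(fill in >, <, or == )>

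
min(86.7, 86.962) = 86.7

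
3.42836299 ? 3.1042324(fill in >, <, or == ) >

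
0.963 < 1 True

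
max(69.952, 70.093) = 70.093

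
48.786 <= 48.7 False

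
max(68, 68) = 68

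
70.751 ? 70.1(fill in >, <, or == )>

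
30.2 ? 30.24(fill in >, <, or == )<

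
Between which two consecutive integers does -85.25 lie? -86 and -85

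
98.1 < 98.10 False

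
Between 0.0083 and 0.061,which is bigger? 0.061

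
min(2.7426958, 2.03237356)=2.03237356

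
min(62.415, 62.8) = 62.415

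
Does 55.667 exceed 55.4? Yes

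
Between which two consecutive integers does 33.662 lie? 33 and 34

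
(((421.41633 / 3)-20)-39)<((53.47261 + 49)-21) True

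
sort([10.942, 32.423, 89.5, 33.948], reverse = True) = [89.5, 33.948, 32.423, 10.942]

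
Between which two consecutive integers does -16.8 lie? -17 and -16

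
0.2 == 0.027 False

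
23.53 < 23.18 False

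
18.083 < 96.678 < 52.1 False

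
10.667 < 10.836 True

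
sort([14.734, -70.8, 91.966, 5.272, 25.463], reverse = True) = [91.966, 25.463, 14.734, 5.272, -70.8]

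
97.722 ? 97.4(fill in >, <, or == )>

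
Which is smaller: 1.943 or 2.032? 1.943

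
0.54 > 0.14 True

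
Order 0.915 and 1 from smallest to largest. 0.915, 1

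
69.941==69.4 False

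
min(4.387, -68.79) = -68.79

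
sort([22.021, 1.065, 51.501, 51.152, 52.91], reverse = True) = [52.91, 51.501, 51.152, 22.021, 1.065]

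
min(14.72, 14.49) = 14.49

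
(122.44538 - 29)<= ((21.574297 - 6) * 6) True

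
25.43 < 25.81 True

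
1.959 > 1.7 True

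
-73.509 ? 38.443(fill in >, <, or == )<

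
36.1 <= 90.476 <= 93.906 True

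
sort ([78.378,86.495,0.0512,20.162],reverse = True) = [86.495,78.378,20.162,0.0512]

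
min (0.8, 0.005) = 0.005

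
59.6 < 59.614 True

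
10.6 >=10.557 True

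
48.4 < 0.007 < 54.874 False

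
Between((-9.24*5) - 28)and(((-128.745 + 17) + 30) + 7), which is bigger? ((-9.24*5) - 28)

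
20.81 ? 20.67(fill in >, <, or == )>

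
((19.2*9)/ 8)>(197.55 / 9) False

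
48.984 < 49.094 True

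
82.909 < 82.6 False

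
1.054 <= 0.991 False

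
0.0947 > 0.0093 True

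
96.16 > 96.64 False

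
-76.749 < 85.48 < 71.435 False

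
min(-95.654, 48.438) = -95.654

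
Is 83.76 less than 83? No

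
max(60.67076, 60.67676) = 60.67676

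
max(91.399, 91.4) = 91.4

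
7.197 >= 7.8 False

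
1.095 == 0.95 False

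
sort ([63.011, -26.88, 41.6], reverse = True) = [63.011, 41.6, -26.88]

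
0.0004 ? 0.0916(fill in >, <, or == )<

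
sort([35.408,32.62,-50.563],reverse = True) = [35.408,32.62,-50.563]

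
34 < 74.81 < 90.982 True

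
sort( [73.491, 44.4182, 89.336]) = [44.4182, 73.491, 89.336]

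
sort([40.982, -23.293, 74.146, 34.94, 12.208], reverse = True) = [74.146, 40.982, 34.94, 12.208, -23.293]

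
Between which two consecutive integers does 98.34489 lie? 98 and 99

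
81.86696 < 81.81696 False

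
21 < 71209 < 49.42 False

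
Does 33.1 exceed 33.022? Yes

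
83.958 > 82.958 True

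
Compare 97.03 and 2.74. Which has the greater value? 97.03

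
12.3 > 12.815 False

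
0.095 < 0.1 True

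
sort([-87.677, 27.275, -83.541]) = [-87.677, -83.541, 27.275]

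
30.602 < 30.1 False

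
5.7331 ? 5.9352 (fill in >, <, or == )<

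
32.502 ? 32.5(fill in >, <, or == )>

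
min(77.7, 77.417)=77.417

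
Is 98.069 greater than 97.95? Yes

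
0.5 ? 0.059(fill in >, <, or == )>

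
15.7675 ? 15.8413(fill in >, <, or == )<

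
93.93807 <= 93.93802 False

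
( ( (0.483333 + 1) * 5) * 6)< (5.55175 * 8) False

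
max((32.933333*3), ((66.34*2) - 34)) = 98.799999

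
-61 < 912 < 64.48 False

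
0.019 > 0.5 False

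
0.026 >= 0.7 False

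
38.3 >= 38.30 True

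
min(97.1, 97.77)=97.1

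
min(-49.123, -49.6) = -49.6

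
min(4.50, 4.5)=4.50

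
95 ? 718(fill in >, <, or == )<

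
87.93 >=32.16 True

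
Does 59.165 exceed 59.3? No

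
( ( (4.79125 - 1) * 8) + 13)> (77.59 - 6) False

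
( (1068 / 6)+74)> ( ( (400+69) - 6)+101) False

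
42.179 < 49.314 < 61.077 True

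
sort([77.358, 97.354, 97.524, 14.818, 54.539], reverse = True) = [97.524, 97.354, 77.358, 54.539, 14.818]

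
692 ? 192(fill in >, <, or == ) >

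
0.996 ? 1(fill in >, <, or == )<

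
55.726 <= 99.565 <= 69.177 False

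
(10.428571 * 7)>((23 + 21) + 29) False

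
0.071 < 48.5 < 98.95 True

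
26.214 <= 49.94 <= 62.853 True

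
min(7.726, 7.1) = 7.1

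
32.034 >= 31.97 True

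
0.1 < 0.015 False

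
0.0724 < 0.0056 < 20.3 False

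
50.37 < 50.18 False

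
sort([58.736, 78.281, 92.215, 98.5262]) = [58.736, 78.281, 92.215, 98.5262]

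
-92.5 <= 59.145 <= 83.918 True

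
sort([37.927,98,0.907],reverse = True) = [98,37.927,0.907]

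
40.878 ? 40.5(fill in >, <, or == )>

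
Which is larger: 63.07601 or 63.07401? 63.07601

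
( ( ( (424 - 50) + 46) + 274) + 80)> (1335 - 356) False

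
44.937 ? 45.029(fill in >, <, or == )<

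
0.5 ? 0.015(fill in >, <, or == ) >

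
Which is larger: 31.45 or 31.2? 31.45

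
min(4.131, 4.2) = 4.131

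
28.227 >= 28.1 True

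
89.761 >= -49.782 True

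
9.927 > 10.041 False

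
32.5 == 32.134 False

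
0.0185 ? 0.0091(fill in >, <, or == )>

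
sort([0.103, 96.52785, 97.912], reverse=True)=[97.912, 96.52785, 0.103]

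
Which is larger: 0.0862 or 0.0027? 0.0862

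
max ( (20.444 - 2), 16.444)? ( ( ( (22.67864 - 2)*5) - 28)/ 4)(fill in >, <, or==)<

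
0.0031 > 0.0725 False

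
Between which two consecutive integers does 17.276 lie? 17 and 18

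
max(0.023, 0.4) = 0.4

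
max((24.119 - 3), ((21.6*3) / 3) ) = 21.6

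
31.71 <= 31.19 False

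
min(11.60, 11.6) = 11.60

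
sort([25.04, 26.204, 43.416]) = [25.04, 26.204, 43.416]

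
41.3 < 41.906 True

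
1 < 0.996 False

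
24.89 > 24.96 False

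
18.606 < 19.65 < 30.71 True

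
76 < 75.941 False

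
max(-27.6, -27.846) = -27.6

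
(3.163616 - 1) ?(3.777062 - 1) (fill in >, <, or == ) <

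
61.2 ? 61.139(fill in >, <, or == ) >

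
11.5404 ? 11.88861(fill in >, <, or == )<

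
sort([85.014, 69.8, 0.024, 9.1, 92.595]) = [0.024, 9.1, 69.8, 85.014, 92.595]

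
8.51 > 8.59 False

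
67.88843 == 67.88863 False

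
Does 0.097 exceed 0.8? No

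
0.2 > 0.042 True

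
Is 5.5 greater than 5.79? No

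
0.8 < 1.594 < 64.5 True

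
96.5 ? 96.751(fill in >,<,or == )<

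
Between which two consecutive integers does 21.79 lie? 21 and 22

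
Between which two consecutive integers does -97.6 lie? -98 and -97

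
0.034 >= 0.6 False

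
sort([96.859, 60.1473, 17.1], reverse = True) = [96.859, 60.1473, 17.1]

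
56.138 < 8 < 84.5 False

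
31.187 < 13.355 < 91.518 False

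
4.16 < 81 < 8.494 False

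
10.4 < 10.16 False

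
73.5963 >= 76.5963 False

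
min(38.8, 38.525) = 38.525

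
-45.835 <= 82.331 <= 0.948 False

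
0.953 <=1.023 True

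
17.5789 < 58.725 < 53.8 False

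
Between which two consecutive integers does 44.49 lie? 44 and 45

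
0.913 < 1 True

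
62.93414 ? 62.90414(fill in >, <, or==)>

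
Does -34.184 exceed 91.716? No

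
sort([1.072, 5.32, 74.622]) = [1.072, 5.32, 74.622]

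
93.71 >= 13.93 True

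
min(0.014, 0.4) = 0.014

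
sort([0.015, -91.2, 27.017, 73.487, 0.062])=[-91.2, 0.015, 0.062, 27.017, 73.487]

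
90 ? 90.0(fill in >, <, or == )==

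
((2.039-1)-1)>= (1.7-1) False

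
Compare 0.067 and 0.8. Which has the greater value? 0.8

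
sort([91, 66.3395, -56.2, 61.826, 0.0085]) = [-56.2, 0.0085, 61.826, 66.3395, 91]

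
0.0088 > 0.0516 False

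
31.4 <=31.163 False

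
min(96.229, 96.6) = 96.229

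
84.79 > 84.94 False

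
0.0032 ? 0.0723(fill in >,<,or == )<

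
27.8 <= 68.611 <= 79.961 True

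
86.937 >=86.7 True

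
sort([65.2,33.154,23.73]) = [23.73,33.154,65.2]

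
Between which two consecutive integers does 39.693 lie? 39 and 40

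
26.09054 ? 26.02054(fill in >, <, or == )>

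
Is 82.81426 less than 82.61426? No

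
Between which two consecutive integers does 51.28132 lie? 51 and 52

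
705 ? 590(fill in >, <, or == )>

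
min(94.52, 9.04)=9.04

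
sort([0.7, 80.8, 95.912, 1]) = [0.7, 1, 80.8, 95.912]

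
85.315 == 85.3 False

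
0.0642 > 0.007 True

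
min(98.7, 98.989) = 98.7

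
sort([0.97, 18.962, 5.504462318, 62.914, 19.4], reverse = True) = [62.914, 19.4, 18.962, 5.504462318, 0.97]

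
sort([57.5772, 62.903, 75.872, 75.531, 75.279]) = [57.5772, 62.903, 75.279, 75.531, 75.872]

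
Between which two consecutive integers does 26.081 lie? 26 and 27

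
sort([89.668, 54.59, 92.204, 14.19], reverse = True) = [92.204, 89.668, 54.59, 14.19]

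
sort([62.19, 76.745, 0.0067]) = [0.0067, 62.19, 76.745]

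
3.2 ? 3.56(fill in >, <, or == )<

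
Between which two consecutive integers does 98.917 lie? 98 and 99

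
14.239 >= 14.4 False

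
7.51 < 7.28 False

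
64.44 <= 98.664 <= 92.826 False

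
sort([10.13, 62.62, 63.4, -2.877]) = [-2.877, 10.13, 62.62, 63.4]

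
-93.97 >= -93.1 False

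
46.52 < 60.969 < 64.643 True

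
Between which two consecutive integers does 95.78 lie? 95 and 96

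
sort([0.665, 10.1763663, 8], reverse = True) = [10.1763663, 8, 0.665]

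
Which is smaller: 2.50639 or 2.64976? 2.50639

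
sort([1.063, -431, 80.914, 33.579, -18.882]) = [-431, -18.882, 1.063, 33.579, 80.914]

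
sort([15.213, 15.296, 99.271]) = [15.213, 15.296, 99.271]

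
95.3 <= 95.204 False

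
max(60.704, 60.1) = 60.704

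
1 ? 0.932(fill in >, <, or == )>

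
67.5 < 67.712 True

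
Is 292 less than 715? Yes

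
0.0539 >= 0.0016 True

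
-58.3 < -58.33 False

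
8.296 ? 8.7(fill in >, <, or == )<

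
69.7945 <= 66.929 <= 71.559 False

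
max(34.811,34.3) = 34.811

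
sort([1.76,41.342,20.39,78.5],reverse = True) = [78.5,41.342,20.39,1.76]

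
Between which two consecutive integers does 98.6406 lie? 98 and 99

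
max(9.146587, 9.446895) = 9.446895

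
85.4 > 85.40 False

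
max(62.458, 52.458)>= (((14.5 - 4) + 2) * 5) False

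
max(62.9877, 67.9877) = 67.9877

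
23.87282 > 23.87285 False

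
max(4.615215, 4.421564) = 4.615215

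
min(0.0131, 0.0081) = 0.0081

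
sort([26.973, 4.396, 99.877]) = [4.396, 26.973, 99.877]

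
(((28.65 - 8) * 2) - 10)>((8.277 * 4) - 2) True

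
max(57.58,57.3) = 57.58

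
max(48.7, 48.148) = 48.7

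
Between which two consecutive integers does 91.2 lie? 91 and 92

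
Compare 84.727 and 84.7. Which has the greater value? 84.727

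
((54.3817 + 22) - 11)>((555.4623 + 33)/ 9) False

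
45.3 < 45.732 True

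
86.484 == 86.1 False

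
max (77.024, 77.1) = 77.1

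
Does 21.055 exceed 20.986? Yes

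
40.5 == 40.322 False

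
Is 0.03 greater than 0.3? No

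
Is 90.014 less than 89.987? No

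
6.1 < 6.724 True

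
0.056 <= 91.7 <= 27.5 False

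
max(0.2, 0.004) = 0.2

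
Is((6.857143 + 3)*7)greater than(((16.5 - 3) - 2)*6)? Yes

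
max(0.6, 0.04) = 0.6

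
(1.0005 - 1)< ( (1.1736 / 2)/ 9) True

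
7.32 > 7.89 False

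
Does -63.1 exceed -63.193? Yes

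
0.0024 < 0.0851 True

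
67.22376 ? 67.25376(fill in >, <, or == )<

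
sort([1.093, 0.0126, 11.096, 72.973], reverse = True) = [72.973, 11.096, 1.093, 0.0126]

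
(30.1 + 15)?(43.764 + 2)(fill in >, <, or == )<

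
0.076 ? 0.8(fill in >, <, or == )<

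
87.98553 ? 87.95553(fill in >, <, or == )>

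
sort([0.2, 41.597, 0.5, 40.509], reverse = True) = [41.597, 40.509, 0.5, 0.2]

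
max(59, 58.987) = 59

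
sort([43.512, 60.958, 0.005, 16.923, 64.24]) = [0.005, 16.923, 43.512, 60.958, 64.24]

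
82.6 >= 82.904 False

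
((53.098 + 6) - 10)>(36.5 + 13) False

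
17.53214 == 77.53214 False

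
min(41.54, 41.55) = 41.54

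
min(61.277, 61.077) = 61.077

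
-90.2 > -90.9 True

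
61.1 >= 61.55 False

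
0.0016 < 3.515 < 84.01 True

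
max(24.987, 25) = 25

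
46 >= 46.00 True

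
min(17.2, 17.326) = 17.2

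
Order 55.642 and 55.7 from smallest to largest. 55.642, 55.7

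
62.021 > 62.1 False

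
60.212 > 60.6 False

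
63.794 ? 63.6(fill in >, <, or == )>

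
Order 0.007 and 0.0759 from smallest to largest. 0.007,0.0759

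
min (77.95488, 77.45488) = 77.45488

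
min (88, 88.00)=88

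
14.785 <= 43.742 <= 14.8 False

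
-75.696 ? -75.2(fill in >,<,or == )<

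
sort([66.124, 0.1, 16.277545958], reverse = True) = [66.124, 16.277545958, 0.1]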